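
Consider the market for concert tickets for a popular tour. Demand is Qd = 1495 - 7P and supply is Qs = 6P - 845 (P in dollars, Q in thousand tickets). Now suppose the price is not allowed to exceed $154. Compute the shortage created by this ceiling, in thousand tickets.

In a free market, 1495 - 7P = 6P - 845 gives the equilibrium P* = 180, Q* = 235.
Because the ceiling (154) lies below the market-clearing price, it is binding.
At P = 154: Qd = 1495 - 7·154 = 417 and Qs = 6·154 - 845 = 79.
Shortage = Qd - Qs = 417 - 79 = 338.

338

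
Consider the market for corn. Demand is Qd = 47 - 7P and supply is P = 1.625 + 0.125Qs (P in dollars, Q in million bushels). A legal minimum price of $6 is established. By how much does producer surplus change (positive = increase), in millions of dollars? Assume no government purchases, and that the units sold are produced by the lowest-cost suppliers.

Rearranging supply gives Qs = 8P - 13. Without the control the market clears where 47 - 7P = 8P - 13, i.e. P* = 4 and Q* = 19.
Since 6 > 4, the floor is binding.
At P = 6: Qd = 47 - 7·6 = 5 and Qs = 8·6 - 13 = 35.
Producer surplus without the control is ½ · (4 - 1.625) · 19 = 22.5625.
With the floor, 5 units are sold at 6. The supply price at Q = 5 is 2.25, so PS = ½ · [(6 - 1.625) + (6 - 2.25)] · 5 = 20.3125.
Change in producer surplus = 20.3125 - 22.5625 = -2.25.

-2.25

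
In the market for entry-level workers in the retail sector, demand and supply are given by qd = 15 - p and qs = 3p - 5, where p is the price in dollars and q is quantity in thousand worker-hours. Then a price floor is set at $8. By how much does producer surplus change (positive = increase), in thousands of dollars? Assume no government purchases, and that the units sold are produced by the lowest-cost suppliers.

19.5

Equilibrium: 15 - p = 3p - 5, so 20 = 4p and p* = 5, q* = 10.
Because the floor (8) lies above the market-clearing price, it is binding.
At p = 8: qd = 15 - 8 = 7 and qs = 3·8 - 5 = 19.
Producer surplus without the control is ½ · (5 - 5/3) · 10 = 50/3.
With the floor, 7 units are sold at 8. The supply price at q = 7 is 4, so PS = ½ · [(8 - 5/3) + (8 - 4)] · 7 = 217/6.
Change in producer surplus = 217/6 - 50/3 = 19.5.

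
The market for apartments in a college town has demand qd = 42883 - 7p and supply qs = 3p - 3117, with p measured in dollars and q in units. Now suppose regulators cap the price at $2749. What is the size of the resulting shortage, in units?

In a free market, 42883 - 7p = 3p - 3117 gives the equilibrium p* = 4600, q* = 10683.
Because the ceiling (2749) lies below the market-clearing price, it is binding.
At p = 2749: qd = 42883 - 7·2749 = 23640 and qs = 3·2749 - 3117 = 5130.
Shortage = qd - qs = 23640 - 5130 = 18510.

18510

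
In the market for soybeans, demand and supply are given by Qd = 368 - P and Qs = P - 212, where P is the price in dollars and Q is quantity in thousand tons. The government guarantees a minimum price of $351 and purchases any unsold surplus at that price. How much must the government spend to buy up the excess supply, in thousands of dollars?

42822

Without the control the market clears where 368 - P = P - 212, i.e. P* = 290 and Q* = 78.
Since 351 > 290, the floor is binding.
At P = 351: Qd = 368 - 351 = 17 and Qs = 351 - 212 = 139.
Surplus = Qs - Qd = 122.
Government expenditure = surplus × support price = 122 × 351 = 42822.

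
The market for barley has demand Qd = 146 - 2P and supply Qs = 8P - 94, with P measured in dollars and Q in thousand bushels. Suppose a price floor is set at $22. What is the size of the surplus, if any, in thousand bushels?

Without the control the market clears where 146 - 2P = 8P - 94, i.e. P* = 24 and Q* = 98.
The floor of 22 is below the equilibrium price 24, so it is not binding; the market clears at P* = 24, Q* = 98.
Since the control does not bind, there is no surplus.

0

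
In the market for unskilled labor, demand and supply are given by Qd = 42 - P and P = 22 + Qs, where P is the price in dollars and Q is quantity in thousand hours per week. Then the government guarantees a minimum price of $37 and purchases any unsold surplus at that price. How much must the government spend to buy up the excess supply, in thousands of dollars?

Rearranging supply gives Qs = P - 22. Without the control the market clears where 42 - P = P - 22, i.e. P* = 32 and Q* = 10.
Because the floor (37) lies above the market-clearing price, it is binding.
At P = 37: Qd = 42 - 37 = 5 and Qs = 37 - 22 = 15.
Surplus = Qs - Qd = 10.
Government expenditure = surplus × support price = 10 × 37 = 370.

370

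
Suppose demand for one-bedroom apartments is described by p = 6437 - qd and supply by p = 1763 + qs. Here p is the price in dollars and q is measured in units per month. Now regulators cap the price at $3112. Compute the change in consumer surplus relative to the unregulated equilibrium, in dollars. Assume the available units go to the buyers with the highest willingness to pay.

844740

Rearranging demand gives qd = 6437 - p; rearranging supply gives qs = p - 1763. Without the control the market clears where 6437 - p = p - 1763, i.e. p* = 4100 and q* = 2337.
Since 3112 < 4100, the ceiling is binding.
At p = 3112: qd = 6437 - 3112 = 3325 and qs = 3112 - 1763 = 1349.
Consumer surplus without the control is ½ · (6437 - 4100) · 2337 = 2730784.5.
With the ceiling, 1349 units are sold at 3112 (assume they go to the highest-value buyers). The demand price at q = 1349 is 5088, so CS = ½ · [(6437 - 3112) + (5088 - 3112)] · 1349 = 3575524.5.
Change in consumer surplus = 3575524.5 - 2730784.5 = 844740.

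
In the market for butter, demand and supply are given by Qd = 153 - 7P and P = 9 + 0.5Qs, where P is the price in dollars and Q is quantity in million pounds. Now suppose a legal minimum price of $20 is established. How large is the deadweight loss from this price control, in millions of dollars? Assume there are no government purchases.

15.75

Rearranging supply gives Qs = 2P - 18. Without the control the market clears where 153 - 7P = 2P - 18, i.e. P* = 19 and Q* = 20.
The floor of 20 is above the equilibrium price 19, so it binds.
At P = 20: Qd = 153 - 7·20 = 13 and Qs = 2·20 - 18 = 22.
Quantity traded falls to 13. At Q = 13 the demand price is (153 - 13)/7 = 20 and the supply price is (18 + 13)/2 = 15.5.
Deadweight loss = ½ · (20 - 15.5) · (20 - 13) = ½ · 4.5 · 7 = 15.75.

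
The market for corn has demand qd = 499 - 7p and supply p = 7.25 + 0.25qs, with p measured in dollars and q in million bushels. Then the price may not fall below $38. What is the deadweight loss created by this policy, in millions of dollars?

0

Rearranging supply gives qs = 4p - 29. Setting quantity demanded equal to quantity supplied, 499 - 7p = 4p - 29, gives p* = 48 and q* = 163.
The floor of 38 is below the equilibrium price 48, so it is not binding; the market clears at p* = 48, q* = 163.
Since the control does not bind, no trades are prevented and deadweight loss is zero.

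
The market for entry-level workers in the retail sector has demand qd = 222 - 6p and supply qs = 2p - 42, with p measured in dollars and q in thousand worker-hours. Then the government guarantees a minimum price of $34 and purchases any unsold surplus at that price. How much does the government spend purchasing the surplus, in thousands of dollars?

272

Without the control the market clears where 222 - 6p = 2p - 42, i.e. p* = 33 and q* = 24.
Since 34 > 33, the floor is binding.
At p = 34: qd = 222 - 6·34 = 18 and qs = 2·34 - 42 = 26.
Surplus = qs - qd = 8.
Government expenditure = surplus × support price = 8 × 34 = 272.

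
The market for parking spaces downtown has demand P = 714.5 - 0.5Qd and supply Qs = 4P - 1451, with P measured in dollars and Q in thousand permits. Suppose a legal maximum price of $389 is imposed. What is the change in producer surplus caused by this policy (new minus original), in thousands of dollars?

-26117

Rearranging demand gives Qd = 1429 - 2P. Setting quantity demanded equal to quantity supplied, 1429 - 2P = 4P - 1451, gives P* = 480 and Q* = 469.
Since 389 < 480, the ceiling is binding.
At P = 389: Qd = 1429 - 2·389 = 651 and Qs = 4·389 - 1451 = 105.
Producer surplus without the control is ½ · (480 - 362.75) · 469 = 27495.125.
With the ceiling, producers sell 105 units at 389, so PS = ½ · (389 - 362.75) · 105 = 1378.125.
Change in producer surplus = 1378.125 - 27495.125 = -26117.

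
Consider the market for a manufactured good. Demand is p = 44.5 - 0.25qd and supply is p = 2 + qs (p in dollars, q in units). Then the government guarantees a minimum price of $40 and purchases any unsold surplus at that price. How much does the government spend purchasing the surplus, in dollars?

Rearranging demand gives qd = 178 - 4p; rearranging supply gives qs = p - 2. Setting quantity demanded equal to quantity supplied, 178 - 4p = p - 2, gives p* = 36 and q* = 34.
Since 40 > 36, the floor is binding.
At p = 40: qd = 178 - 4·40 = 18 and qs = 40 - 2 = 38.
Surplus = qs - qd = 20.
Government expenditure = surplus × support price = 20 × 40 = 800.

800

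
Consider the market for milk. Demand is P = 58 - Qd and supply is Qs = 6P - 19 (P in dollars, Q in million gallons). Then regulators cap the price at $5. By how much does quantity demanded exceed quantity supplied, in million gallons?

42

Rearranging demand gives Qd = 58 - P. Equilibrium: 58 - P = 6P - 19, so 77 = 7P and P* = 11, Q* = 47.
Because the ceiling (5) lies below the market-clearing price, it is binding.
At P = 5: Qd = 58 - 5 = 53 and Qs = 6·5 - 19 = 11.
Shortage = Qd - Qs = 53 - 11 = 42.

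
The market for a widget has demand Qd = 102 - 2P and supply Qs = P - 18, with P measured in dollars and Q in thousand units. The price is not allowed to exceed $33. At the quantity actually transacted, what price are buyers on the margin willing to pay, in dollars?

43.5

Equilibrium: 102 - 2P = P - 18, so 120 = 3P and P* = 40, Q* = 22.
The ceiling of 33 is below the equilibrium price 40, so it binds.
At P = 33: Qd = 102 - 2·33 = 36 and Qs = 33 - 18 = 15.
Only 15 units reach the market. On the demand curve, the marginal buyer's willingness to pay at Q = 15 is (102 - 15)/2 = 43.5.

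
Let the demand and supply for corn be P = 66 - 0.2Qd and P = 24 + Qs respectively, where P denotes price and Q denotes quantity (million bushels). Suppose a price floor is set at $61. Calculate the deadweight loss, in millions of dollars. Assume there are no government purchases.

Rearranging demand gives Qd = 330 - 5P; rearranging supply gives Qs = P - 24. Setting quantity demanded equal to quantity supplied, 330 - 5P = P - 24, gives P* = 59 and Q* = 35.
The floor of 61 is above the equilibrium price 59, so it binds.
At P = 61: Qd = 330 - 5·61 = 25 and Qs = 61 - 24 = 37.
Quantity traded falls to 25. At Q = 25 the demand price is (330 - 25)/5 = 61 and the supply price is 24 + 25 = 49.
Deadweight loss = ½ · (61 - 49) · (35 - 25) = ½ · 12 · 10 = 60.

60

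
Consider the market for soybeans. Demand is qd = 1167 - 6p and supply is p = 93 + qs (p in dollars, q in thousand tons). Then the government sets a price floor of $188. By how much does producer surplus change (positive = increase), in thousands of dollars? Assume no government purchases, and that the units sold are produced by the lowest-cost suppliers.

-840

Rearranging supply gives qs = p - 93. Setting quantity demanded equal to quantity supplied, 1167 - 6p = p - 93, gives p* = 180 and q* = 87.
Since 188 > 180, the floor is binding.
At p = 188: qd = 1167 - 6·188 = 39 and qs = 188 - 93 = 95.
Producer surplus without the control is ½ · (180 - 93) · 87 = 3784.5.
With the floor, 39 units are sold at 188. The supply price at q = 39 is 132, so PS = ½ · [(188 - 93) + (188 - 132)] · 39 = 2944.5.
Change in producer surplus = 2944.5 - 3784.5 = -840.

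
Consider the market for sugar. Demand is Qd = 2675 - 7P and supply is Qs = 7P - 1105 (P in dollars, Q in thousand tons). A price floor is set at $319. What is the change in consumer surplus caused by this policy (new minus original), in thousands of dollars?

In a free market, 2675 - 7P = 7P - 1105 gives the equilibrium P* = 270, Q* = 785.
Because the floor (319) lies above the market-clearing price, it is binding.
At P = 319: Qd = 2675 - 7·319 = 442 and Qs = 7·319 - 1105 = 1128.
Consumer surplus without the control is ½ · (2675/7 - 270) · 785 = 616225/14.
With the floor, consumers buy 442 units at 319, so CS = ½ · (2675/7 - 319) · 442 = 97682/7.
Change in consumer surplus = 97682/7 - 616225/14 = -30061.5.

-30061.5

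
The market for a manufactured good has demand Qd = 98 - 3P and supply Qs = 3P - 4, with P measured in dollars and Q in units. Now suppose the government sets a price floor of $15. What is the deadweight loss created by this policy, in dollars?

In a free market, 98 - 3P = 3P - 4 gives the equilibrium P* = 17, Q* = 47.
The floor of 15 is below the equilibrium price 17, so it is not binding; the market clears at P* = 17, Q* = 47.
Since the control does not bind, no trades are prevented and deadweight loss is zero.

0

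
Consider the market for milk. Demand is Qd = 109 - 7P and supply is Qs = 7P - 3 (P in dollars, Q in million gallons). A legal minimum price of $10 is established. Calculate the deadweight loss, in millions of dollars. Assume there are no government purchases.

Setting quantity demanded equal to quantity supplied, 109 - 7P = 7P - 3, gives P* = 8 and Q* = 53.
The floor of 10 is above the equilibrium price 8, so it binds.
At P = 10: Qd = 109 - 7·10 = 39 and Qs = 7·10 - 3 = 67.
Quantity traded falls to 39. At Q = 39 the demand price is (109 - 39)/7 = 10 and the supply price is (3 + 39)/7 = 6.
Deadweight loss = ½ · (10 - 6) · (53 - 39) = ½ · 4 · 14 = 28.

28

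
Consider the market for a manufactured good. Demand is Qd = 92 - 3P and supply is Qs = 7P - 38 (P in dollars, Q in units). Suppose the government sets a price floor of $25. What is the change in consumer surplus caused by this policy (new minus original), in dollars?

Without the control the market clears where 92 - 3P = 7P - 38, i.e. P* = 13 and Q* = 53.
Since 25 > 13, the floor is binding.
At P = 25: Qd = 92 - 3·25 = 17 and Qs = 7·25 - 38 = 137.
Consumer surplus without the control is ½ · (92/3 - 13) · 53 = 2809/6.
With the floor, consumers buy 17 units at 25, so CS = ½ · (92/3 - 25) · 17 = 289/6.
Change in consumer surplus = 289/6 - 2809/6 = -420.

-420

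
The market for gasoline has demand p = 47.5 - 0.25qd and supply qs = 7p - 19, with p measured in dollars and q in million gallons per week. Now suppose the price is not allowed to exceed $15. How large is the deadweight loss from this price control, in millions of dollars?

Rearranging demand gives qd = 190 - 4p. Equilibrium: 190 - 4p = 7p - 19, so 209 = 11p and p* = 19, q* = 114.
Since 15 < 19, the ceiling is binding.
At p = 15: qd = 190 - 4·15 = 130 and qs = 7·15 - 19 = 86.
Quantity traded falls to 86. At q = 86 the demand price is (190 - 86)/4 = 26 and the supply price is (19 + 86)/7 = 15.
Deadweight loss = ½ · (26 - 15) · (114 - 86) = ½ · 11 · 28 = 154.

154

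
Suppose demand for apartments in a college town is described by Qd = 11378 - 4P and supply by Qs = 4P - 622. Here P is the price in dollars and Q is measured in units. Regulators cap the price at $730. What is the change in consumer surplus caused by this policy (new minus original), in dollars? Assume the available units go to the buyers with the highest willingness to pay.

Equilibrium: 11378 - 4P = 4P - 622, so 12000 = 8P and P* = 1500, Q* = 5378.
The ceiling of 730 is below the equilibrium price 1500, so it binds.
At P = 730: Qd = 11378 - 4·730 = 8458 and Qs = 4·730 - 622 = 2298.
Consumer surplus without the control is ½ · (2844.5 - 1500) · 5378 = 3615360.5.
With the ceiling, 2298 units are sold at 730 (assume they go to the highest-value buyers). The demand price at Q = 2298 is 2270, so CS = ½ · [(2844.5 - 730) + (2270 - 730)] · 2298 = 4199020.5.
Change in consumer surplus = 4199020.5 - 3615360.5 = 583660.

583660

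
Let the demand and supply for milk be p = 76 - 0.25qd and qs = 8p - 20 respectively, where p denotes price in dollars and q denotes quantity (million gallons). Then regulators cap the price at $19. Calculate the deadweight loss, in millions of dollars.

Rearranging demand gives qd = 304 - 4p. In a free market, 304 - 4p = 8p - 20 gives the equilibrium p* = 27, q* = 196.
Because the ceiling (19) lies below the market-clearing price, it is binding.
At p = 19: qd = 304 - 4·19 = 228 and qs = 8·19 - 20 = 132.
Quantity traded falls to 132. At q = 132 the demand price is (304 - 132)/4 = 43 and the supply price is (20 + 132)/8 = 19.
Deadweight loss = ½ · (43 - 19) · (196 - 132) = ½ · 24 · 64 = 768.

768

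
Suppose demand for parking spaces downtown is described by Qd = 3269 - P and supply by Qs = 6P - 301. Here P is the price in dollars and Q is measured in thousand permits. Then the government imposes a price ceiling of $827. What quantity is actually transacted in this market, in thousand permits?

2759

In a free market, 3269 - P = 6P - 301 gives the equilibrium P* = 510, Q* = 2759.
Since 827 is above P* = 510, the ceiling does not bind and the free-market outcome prevails.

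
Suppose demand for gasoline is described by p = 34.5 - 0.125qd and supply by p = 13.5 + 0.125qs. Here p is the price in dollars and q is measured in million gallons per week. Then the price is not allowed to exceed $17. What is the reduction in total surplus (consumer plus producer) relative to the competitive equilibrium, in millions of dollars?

Rearranging demand gives qd = 276 - 8p; rearranging supply gives qs = 8p - 108. Without the control the market clears where 276 - 8p = 8p - 108, i.e. p* = 24 and q* = 84.
Because the ceiling (17) lies below the market-clearing price, it is binding.
At p = 17: qd = 276 - 8·17 = 140 and qs = 8·17 - 108 = 28.
Quantity traded falls to 28. At q = 28 the demand price is (276 - 28)/8 = 31 and the supply price is (108 + 28)/8 = 17.
Deadweight loss = ½ · (31 - 17) · (84 - 28) = ½ · 14 · 56 = 392.

392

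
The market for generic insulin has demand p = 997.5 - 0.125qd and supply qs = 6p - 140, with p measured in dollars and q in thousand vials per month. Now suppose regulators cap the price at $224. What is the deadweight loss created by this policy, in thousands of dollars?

665364

Rearranging demand gives qd = 7980 - 8p. In a free market, 7980 - 8p = 6p - 140 gives the equilibrium p* = 580, q* = 3340.
The ceiling of 224 is below the equilibrium price 580, so it binds.
At p = 224: qd = 7980 - 8·224 = 6188 and qs = 6·224 - 140 = 1204.
Quantity traded falls to 1204. At q = 1204 the demand price is (7980 - 1204)/8 = 847 and the supply price is (140 + 1204)/6 = 224.
Deadweight loss = ½ · (847 - 224) · (3340 - 1204) = ½ · 623 · 2136 = 665364.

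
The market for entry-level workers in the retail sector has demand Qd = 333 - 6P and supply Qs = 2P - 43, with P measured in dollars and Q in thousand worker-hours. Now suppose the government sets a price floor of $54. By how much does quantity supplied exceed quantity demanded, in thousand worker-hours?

Without the control the market clears where 333 - 6P = 2P - 43, i.e. P* = 47 and Q* = 51.
The floor of 54 is above the equilibrium price 47, so it binds.
At P = 54: Qd = 333 - 6·54 = 9 and Qs = 2·54 - 43 = 65.
Surplus = Qs - Qd = 65 - 9 = 56.

56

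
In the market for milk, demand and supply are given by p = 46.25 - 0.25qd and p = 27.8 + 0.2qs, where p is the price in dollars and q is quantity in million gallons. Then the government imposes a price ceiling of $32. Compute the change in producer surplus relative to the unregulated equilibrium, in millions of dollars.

-124

Rearranging demand gives qd = 185 - 4p; rearranging supply gives qs = 5p - 139. Equilibrium: 185 - 4p = 5p - 139, so 324 = 9p and p* = 36, q* = 41.
Because the ceiling (32) lies below the market-clearing price, it is binding.
At p = 32: qd = 185 - 4·32 = 57 and qs = 5·32 - 139 = 21.
Producer surplus without the control is ½ · (36 - 27.8) · 41 = 168.1.
With the ceiling, producers sell 21 units at 32, so PS = ½ · (32 - 27.8) · 21 = 44.1.
Change in producer surplus = 44.1 - 168.1 = -124.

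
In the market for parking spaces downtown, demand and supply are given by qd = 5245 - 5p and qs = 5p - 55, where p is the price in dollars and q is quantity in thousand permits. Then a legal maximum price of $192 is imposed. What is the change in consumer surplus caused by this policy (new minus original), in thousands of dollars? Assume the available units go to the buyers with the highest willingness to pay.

Equilibrium: 5245 - 5p = 5p - 55, so 5300 = 10p and p* = 530, q* = 2595.
Because the ceiling (192) lies below the market-clearing price, it is binding.
At p = 192: qd = 5245 - 5·192 = 4285 and qs = 5·192 - 55 = 905.
Consumer surplus without the control is ½ · (1049 - 530) · 2595 = 673402.5.
With the ceiling, 905 units are sold at 192 (assume they go to the highest-value buyers). The demand price at q = 905 is 868, so CS = ½ · [(1049 - 192) + (868 - 192)] · 905 = 693682.5.
Change in consumer surplus = 693682.5 - 673402.5 = 20280.

20280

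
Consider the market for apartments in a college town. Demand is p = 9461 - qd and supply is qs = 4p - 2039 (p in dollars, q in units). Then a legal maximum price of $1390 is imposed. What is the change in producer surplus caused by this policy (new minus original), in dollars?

-4860310

Rearranging demand gives qd = 9461 - p. Setting quantity demanded equal to quantity supplied, 9461 - p = 4p - 2039, gives p* = 2300 and q* = 7161.
Since 1390 < 2300, the ceiling is binding.
At p = 1390: qd = 9461 - 1390 = 8071 and qs = 4·1390 - 2039 = 3521.
Producer surplus without the control is ½ · (2300 - 509.75) · 7161 = 6409990.125.
With the ceiling, producers sell 3521 units at 1390, so PS = ½ · (1390 - 509.75) · 3521 = 1549680.125.
Change in producer surplus = 1549680.125 - 6409990.125 = -4860310.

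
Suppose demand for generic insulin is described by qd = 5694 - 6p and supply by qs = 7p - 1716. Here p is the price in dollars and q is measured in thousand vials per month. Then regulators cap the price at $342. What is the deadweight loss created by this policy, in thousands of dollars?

394212

Without the control the market clears where 5694 - 6p = 7p - 1716, i.e. p* = 570 and q* = 2274.
Since 342 < 570, the ceiling is binding.
At p = 342: qd = 5694 - 6·342 = 3642 and qs = 7·342 - 1716 = 678.
Quantity traded falls to 678. At q = 678 the demand price is (5694 - 678)/6 = 836 and the supply price is (1716 + 678)/7 = 342.
Deadweight loss = ½ · (836 - 342) · (2274 - 678) = ½ · 494 · 1596 = 394212.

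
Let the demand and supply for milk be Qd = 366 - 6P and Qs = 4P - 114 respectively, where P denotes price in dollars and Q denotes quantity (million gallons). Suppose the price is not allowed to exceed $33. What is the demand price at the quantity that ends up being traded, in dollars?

58

Setting quantity demanded equal to quantity supplied, 366 - 6P = 4P - 114, gives P* = 48 and Q* = 78.
Since 33 < 48, the ceiling is binding.
At P = 33: Qd = 366 - 6·33 = 168 and Qs = 4·33 - 114 = 18.
Only 18 units reach the market. On the demand curve, the marginal buyer's willingness to pay at Q = 18 is (366 - 18)/6 = 58.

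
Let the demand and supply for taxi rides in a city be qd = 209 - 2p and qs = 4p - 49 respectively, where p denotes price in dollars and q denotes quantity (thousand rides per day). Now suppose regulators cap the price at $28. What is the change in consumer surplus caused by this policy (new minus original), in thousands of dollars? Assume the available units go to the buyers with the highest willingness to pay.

Equilibrium: 209 - 2p = 4p - 49, so 258 = 6p and p* = 43, q* = 123.
Because the ceiling (28) lies below the market-clearing price, it is binding.
At p = 28: qd = 209 - 2·28 = 153 and qs = 4·28 - 49 = 63.
Consumer surplus without the control is ½ · (104.5 - 43) · 123 = 3782.25.
With the ceiling, 63 units are sold at 28 (assume they go to the highest-value buyers). The demand price at q = 63 is 73, so CS = ½ · [(104.5 - 28) + (73 - 28)] · 63 = 3827.25.
Change in consumer surplus = 3827.25 - 3782.25 = 45.

45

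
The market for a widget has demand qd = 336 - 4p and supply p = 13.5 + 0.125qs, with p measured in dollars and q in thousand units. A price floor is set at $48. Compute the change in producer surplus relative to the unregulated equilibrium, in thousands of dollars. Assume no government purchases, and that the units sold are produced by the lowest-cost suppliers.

1463

Rearranging supply gives qs = 8p - 108. Without the control the market clears where 336 - 4p = 8p - 108, i.e. p* = 37 and q* = 188.
Because the floor (48) lies above the market-clearing price, it is binding.
At p = 48: qd = 336 - 4·48 = 144 and qs = 8·48 - 108 = 276.
Producer surplus without the control is ½ · (37 - 13.5) · 188 = 2209.
With the floor, 144 units are sold at 48. The supply price at q = 144 is 31.5, so PS = ½ · [(48 - 13.5) + (48 - 31.5)] · 144 = 3672.
Change in producer surplus = 3672 - 2209 = 1463.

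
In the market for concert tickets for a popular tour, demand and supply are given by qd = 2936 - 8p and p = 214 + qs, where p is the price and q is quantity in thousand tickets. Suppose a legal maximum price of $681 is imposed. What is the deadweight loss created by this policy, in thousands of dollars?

0

Rearranging supply gives qs = p - 214. Without the control the market clears where 2936 - 8p = p - 214, i.e. p* = 350 and q* = 136.
The ceiling of 681 is above the equilibrium price 350, so it is not binding; the market clears at p* = 350, q* = 136.
Since the control does not bind, no trades are prevented and deadweight loss is zero.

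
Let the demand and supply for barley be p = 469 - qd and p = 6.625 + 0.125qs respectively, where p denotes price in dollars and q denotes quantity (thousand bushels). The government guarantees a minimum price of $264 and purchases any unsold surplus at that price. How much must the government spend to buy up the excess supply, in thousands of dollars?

489456

Rearranging demand gives qd = 469 - p; rearranging supply gives qs = 8p - 53. In a free market, 469 - p = 8p - 53 gives the equilibrium p* = 58, q* = 411.
The floor of 264 is above the equilibrium price 58, so it binds.
At p = 264: qd = 469 - 264 = 205 and qs = 8·264 - 53 = 2059.
Surplus = qs - qd = 1854.
Government expenditure = surplus × support price = 1854 × 264 = 489456.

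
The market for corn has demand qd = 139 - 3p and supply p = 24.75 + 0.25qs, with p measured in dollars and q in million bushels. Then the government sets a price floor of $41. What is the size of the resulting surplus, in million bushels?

Rearranging supply gives qs = 4p - 99. Equilibrium: 139 - 3p = 4p - 99, so 238 = 7p and p* = 34, q* = 37.
The floor of 41 is above the equilibrium price 34, so it binds.
At p = 41: qd = 139 - 3·41 = 16 and qs = 4·41 - 99 = 65.
Surplus = qs - qd = 65 - 16 = 49.

49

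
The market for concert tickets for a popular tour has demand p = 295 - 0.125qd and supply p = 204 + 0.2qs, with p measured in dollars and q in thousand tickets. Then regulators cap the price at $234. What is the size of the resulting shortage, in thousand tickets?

338

Rearranging demand gives qd = 2360 - 8p; rearranging supply gives qs = 5p - 1020. Setting quantity demanded equal to quantity supplied, 2360 - 8p = 5p - 1020, gives p* = 260 and q* = 280.
Because the ceiling (234) lies below the market-clearing price, it is binding.
At p = 234: qd = 2360 - 8·234 = 488 and qs = 5·234 - 1020 = 150.
Shortage = qd - qs = 488 - 150 = 338.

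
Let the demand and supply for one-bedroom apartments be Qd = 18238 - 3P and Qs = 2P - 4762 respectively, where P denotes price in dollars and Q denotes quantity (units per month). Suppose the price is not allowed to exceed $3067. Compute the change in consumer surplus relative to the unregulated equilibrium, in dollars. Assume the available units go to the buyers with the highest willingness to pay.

Without the control the market clears where 18238 - 3P = 2P - 4762, i.e. P* = 4600 and Q* = 4438.
Because the ceiling (3067) lies below the market-clearing price, it is binding.
At P = 3067: Qd = 18238 - 3·3067 = 9037 and Qs = 2·3067 - 4762 = 1372.
Consumer surplus without the control is ½ · (18238/3 - 4600) · 4438 = 9847922/3.
With the ceiling, 1372 units are sold at 3067 (assume they go to the highest-value buyers). The demand price at Q = 1372 is 5622, so CS = ½ · [(18238/3 - 3067) + (5622 - 3067)] · 1372 = 11457572/3.
Change in consumer surplus = 11457572/3 - 9847922/3 = 536550.

536550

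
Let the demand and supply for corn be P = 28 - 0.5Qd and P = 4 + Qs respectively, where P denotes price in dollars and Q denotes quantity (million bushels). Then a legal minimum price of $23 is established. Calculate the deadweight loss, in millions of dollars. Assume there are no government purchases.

Rearranging demand gives Qd = 56 - 2P; rearranging supply gives Qs = P - 4. In a free market, 56 - 2P = P - 4 gives the equilibrium P* = 20, Q* = 16.
Since 23 > 20, the floor is binding.
At P = 23: Qd = 56 - 2·23 = 10 and Qs = 23 - 4 = 19.
Quantity traded falls to 10. At Q = 10 the demand price is (56 - 10)/2 = 23 and the supply price is 4 + 10 = 14.
Deadweight loss = ½ · (23 - 14) · (16 - 10) = ½ · 9 · 6 = 27.

27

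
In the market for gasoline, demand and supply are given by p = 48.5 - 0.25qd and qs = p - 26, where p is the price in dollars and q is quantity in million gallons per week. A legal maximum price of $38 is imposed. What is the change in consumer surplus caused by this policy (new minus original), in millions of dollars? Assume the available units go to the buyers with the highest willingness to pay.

Rearranging demand gives qd = 194 - 4p. Without the control the market clears where 194 - 4p = p - 26, i.e. p* = 44 and q* = 18.
Because the ceiling (38) lies below the market-clearing price, it is binding.
At p = 38: qd = 194 - 4·38 = 42 and qs = 38 - 26 = 12.
Consumer surplus without the control is ½ · (48.5 - 44) · 18 = 40.5.
With the ceiling, 12 units are sold at 38 (assume they go to the highest-value buyers). The demand price at q = 12 is 45.5, so CS = ½ · [(48.5 - 38) + (45.5 - 38)] · 12 = 108.
Change in consumer surplus = 108 - 40.5 = 67.5.

67.5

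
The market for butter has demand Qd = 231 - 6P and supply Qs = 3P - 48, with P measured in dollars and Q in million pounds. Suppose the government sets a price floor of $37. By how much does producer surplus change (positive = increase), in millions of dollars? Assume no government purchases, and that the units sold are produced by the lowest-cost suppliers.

-162

Without the control the market clears where 231 - 6P = 3P - 48, i.e. P* = 31 and Q* = 45.
Because the floor (37) lies above the market-clearing price, it is binding.
At P = 37: Qd = 231 - 6·37 = 9 and Qs = 3·37 - 48 = 63.
Producer surplus without the control is ½ · (31 - 16) · 45 = 337.5.
With the floor, 9 units are sold at 37. The supply price at Q = 9 is 19, so PS = ½ · [(37 - 16) + (37 - 19)] · 9 = 175.5.
Change in producer surplus = 175.5 - 337.5 = -162.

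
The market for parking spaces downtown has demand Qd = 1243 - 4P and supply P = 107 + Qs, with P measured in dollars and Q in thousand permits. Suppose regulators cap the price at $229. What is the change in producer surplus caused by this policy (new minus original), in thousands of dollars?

-5842.5

Rearranging supply gives Qs = P - 107. Without the control the market clears where 1243 - 4P = P - 107, i.e. P* = 270 and Q* = 163.
The ceiling of 229 is below the equilibrium price 270, so it binds.
At P = 229: Qd = 1243 - 4·229 = 327 and Qs = 229 - 107 = 122.
Producer surplus without the control is ½ · (270 - 107) · 163 = 13284.5.
With the ceiling, producers sell 122 units at 229, so PS = ½ · (229 - 107) · 122 = 7442.
Change in producer surplus = 7442 - 13284.5 = -5842.5.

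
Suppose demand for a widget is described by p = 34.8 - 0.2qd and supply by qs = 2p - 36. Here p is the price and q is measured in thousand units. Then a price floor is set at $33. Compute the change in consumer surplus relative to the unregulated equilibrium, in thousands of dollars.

Rearranging demand gives qd = 174 - 5p. Setting quantity demanded equal to quantity supplied, 174 - 5p = 2p - 36, gives p* = 30 and q* = 24.
Because the floor (33) lies above the market-clearing price, it is binding.
At p = 33: qd = 174 - 5·33 = 9 and qs = 2·33 - 36 = 30.
Consumer surplus without the control is ½ · (34.8 - 30) · 24 = 57.6.
With the floor, consumers buy 9 units at 33, so CS = ½ · (34.8 - 33) · 9 = 8.1.
Change in consumer surplus = 8.1 - 57.6 = -49.5.

-49.5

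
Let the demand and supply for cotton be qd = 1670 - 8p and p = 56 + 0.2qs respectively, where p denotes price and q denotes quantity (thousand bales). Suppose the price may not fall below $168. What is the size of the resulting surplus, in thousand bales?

Rearranging supply gives qs = 5p - 280. In a free market, 1670 - 8p = 5p - 280 gives the equilibrium p* = 150, q* = 470.
Because the floor (168) lies above the market-clearing price, it is binding.
At p = 168: qd = 1670 - 8·168 = 326 and qs = 5·168 - 280 = 560.
Surplus = qs - qd = 560 - 326 = 234.

234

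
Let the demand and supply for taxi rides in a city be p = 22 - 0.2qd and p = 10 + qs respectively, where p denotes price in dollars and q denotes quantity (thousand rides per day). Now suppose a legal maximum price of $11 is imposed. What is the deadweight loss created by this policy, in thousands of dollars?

48.6

Rearranging demand gives qd = 110 - 5p; rearranging supply gives qs = p - 10. Without the control the market clears where 110 - 5p = p - 10, i.e. p* = 20 and q* = 10.
The ceiling of 11 is below the equilibrium price 20, so it binds.
At p = 11: qd = 110 - 5·11 = 55 and qs = 11 - 10 = 1.
Quantity traded falls to 1. At q = 1 the demand price is (110 - 1)/5 = 21.8 and the supply price is 10 + 1 = 11.
Deadweight loss = ½ · (21.8 - 11) · (10 - 1) = ½ · 10.8 · 9 = 48.6.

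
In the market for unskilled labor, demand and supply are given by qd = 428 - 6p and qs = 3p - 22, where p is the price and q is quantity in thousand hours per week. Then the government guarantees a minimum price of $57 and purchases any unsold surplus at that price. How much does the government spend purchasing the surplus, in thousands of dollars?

3591

Setting quantity demanded equal to quantity supplied, 428 - 6p = 3p - 22, gives p* = 50 and q* = 128.
The floor of 57 is above the equilibrium price 50, so it binds.
At p = 57: qd = 428 - 6·57 = 86 and qs = 3·57 - 22 = 149.
Surplus = qs - qd = 63.
Government expenditure = surplus × support price = 63 × 57 = 3591.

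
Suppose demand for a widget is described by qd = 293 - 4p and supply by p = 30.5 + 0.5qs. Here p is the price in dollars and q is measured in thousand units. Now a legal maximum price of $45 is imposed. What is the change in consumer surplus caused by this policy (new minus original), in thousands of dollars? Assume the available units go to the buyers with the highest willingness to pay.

Rearranging supply gives qs = 2p - 61. Equilibrium: 293 - 4p = 2p - 61, so 354 = 6p and p* = 59, q* = 57.
The ceiling of 45 is below the equilibrium price 59, so it binds.
At p = 45: qd = 293 - 4·45 = 113 and qs = 2·45 - 61 = 29.
Consumer surplus without the control is ½ · (73.25 - 59) · 57 = 406.125.
With the ceiling, 29 units are sold at 45 (assume they go to the highest-value buyers). The demand price at q = 29 is 66, so CS = ½ · [(73.25 - 45) + (66 - 45)] · 29 = 714.125.
Change in consumer surplus = 714.125 - 406.125 = 308.

308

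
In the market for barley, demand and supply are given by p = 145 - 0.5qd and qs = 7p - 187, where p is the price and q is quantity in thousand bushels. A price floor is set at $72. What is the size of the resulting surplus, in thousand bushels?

171

Rearranging demand gives qd = 290 - 2p. Setting quantity demanded equal to quantity supplied, 290 - 2p = 7p - 187, gives p* = 53 and q* = 184.
Since 72 > 53, the floor is binding.
At p = 72: qd = 290 - 2·72 = 146 and qs = 7·72 - 187 = 317.
Surplus = qs - qd = 317 - 146 = 171.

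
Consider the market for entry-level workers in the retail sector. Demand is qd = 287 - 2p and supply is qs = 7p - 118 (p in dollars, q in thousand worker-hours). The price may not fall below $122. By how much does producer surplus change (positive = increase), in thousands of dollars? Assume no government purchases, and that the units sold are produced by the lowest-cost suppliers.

Equilibrium: 287 - 2p = 7p - 118, so 405 = 9p and p* = 45, q* = 197.
Because the floor (122) lies above the market-clearing price, it is binding.
At p = 122: qd = 287 - 2·122 = 43 and qs = 7·122 - 118 = 736.
Producer surplus without the control is ½ · (45 - 118/7) · 197 = 38809/14.
With the floor, 43 units are sold at 122. The supply price at q = 43 is 23, so PS = ½ · [(122 - 118/7) + (122 - 23)] · 43 = 61447/14.
Change in producer surplus = 61447/14 - 38809/14 = 1617.

1617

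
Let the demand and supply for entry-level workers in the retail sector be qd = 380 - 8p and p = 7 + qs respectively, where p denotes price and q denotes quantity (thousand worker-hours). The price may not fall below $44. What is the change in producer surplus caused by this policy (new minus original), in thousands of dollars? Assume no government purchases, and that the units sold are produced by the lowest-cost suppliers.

-4

Rearranging supply gives qs = p - 7. In a free market, 380 - 8p = p - 7 gives the equilibrium p* = 43, q* = 36.
Because the floor (44) lies above the market-clearing price, it is binding.
At p = 44: qd = 380 - 8·44 = 28 and qs = 44 - 7 = 37.
Producer surplus without the control is ½ · (43 - 7) · 36 = 648.
With the floor, 28 units are sold at 44. The supply price at q = 28 is 35, so PS = ½ · [(44 - 7) + (44 - 35)] · 28 = 644.
Change in producer surplus = 644 - 648 = -4.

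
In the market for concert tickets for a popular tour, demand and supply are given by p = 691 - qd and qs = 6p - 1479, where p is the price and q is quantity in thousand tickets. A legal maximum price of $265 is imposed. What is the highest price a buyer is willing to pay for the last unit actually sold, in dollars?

Rearranging demand gives qd = 691 - p. Without the control the market clears where 691 - p = 6p - 1479, i.e. p* = 310 and q* = 381.
Because the ceiling (265) lies below the market-clearing price, it is binding.
At p = 265: qd = 691 - 265 = 426 and qs = 6·265 - 1479 = 111.
Only 111 units reach the market. On the demand curve, the marginal buyer's willingness to pay at q = 111 is (691 - 111) = 580.

580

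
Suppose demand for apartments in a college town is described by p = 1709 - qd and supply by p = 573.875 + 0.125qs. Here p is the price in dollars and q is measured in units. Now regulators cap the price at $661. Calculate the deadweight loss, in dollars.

Rearranging demand gives qd = 1709 - p; rearranging supply gives qs = 8p - 4591. Without the control the market clears where 1709 - p = 8p - 4591, i.e. p* = 700 and q* = 1009.
Because the ceiling (661) lies below the market-clearing price, it is binding.
At p = 661: qd = 1709 - 661 = 1048 and qs = 8·661 - 4591 = 697.
Quantity traded falls to 697. At q = 697 the demand price is 1709 - 697 = 1012 and the supply price is (4591 + 697)/8 = 661.
Deadweight loss = ½ · (1012 - 661) · (1009 - 697) = ½ · 351 · 312 = 54756.

54756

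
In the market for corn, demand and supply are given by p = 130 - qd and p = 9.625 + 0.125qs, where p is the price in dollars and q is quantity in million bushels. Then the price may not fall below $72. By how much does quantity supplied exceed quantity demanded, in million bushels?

441

Rearranging demand gives qd = 130 - p; rearranging supply gives qs = 8p - 77. Without the control the market clears where 130 - p = 8p - 77, i.e. p* = 23 and q* = 107.
Since 72 > 23, the floor is binding.
At p = 72: qd = 130 - 72 = 58 and qs = 8·72 - 77 = 499.
Surplus = qs - qd = 499 - 58 = 441.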